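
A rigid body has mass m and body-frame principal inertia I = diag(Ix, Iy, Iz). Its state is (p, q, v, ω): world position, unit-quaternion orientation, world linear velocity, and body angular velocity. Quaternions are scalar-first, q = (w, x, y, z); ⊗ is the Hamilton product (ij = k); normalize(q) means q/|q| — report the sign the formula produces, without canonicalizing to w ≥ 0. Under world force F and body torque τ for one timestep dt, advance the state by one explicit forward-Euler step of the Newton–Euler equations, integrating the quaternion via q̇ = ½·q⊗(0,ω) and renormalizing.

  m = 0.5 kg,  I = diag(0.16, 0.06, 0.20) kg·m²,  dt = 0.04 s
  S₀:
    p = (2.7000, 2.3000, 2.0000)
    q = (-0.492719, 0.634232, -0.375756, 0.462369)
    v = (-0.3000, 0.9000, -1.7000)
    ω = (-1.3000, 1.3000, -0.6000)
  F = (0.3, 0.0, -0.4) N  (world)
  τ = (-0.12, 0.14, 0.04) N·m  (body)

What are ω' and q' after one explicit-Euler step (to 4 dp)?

ω' = (-1.3027, 1.4141, -0.6258)
q' = (-0.4606, 0.6391, -0.3927, 0.4746)

precession coupling ω×(Iω) = (-0.1092, -0.0312, 0.1690)
angular accel α = (-0.0675, 2.8533, -0.6450)
new body rate ω' = (-1.3027, 1.4141, -0.6258)
q⊗(0,ω) = (1.5904058, 0.2649086, -0.8610752, 0.6316502)
q + ½dt·q⊗(0,ω), renormalized = (-0.4606, 0.6391, -0.3927, 0.4746)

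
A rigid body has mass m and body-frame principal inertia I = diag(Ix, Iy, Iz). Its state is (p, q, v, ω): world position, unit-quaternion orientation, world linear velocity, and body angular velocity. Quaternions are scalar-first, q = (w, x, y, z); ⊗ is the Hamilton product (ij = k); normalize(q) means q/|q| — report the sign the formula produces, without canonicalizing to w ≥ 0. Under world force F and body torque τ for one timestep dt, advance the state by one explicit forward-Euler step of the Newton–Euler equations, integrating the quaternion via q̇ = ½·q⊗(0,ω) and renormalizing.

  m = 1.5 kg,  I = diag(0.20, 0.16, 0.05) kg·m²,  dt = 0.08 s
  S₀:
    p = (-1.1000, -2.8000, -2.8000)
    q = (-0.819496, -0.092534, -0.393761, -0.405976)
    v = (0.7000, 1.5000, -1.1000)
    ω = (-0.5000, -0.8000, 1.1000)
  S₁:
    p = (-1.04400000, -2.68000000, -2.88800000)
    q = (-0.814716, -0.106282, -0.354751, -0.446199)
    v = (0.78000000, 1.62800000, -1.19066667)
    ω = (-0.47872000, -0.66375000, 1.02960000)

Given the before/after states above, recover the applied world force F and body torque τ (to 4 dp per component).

velocity change Δv = (0.08000000, 0.12800000, -0.09066667)
m·(v₁−v₀)/dt = (1.5000, 2.4000, -1.7000)
rate change Δω = (0.02128000, 0.13625000, -0.07040000)
gyro term ω₀×Iω₀ = (0.0968, -0.0825, -0.0160)
τ = I·(Δω/dt) + ω₀×(Iω₀) = (0.1500, 0.1900, -0.0600)

F = (1.5000, 2.4000, -1.7000)
τ = (0.1500, 0.1900, -0.0600)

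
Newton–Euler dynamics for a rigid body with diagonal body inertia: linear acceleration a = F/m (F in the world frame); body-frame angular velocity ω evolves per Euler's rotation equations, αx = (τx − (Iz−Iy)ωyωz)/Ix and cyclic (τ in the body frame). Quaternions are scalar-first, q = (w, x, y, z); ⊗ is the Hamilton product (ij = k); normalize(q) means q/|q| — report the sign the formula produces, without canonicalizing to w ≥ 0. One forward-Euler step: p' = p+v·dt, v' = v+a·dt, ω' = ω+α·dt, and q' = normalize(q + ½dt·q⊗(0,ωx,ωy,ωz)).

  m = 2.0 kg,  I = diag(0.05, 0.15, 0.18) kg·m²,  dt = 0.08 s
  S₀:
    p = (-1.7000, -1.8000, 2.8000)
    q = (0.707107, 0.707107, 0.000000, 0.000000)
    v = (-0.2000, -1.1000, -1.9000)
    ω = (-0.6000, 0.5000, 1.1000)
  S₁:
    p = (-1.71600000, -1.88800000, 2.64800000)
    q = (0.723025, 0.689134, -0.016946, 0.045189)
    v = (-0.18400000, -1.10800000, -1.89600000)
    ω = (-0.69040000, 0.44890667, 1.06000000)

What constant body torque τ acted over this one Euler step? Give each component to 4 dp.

rate change Δω = (-0.09040000, -0.05109333, -0.04000000)
gyro term ω₀×Iω₀ = (0.0165, 0.0858, -0.0300)
I·α + gyro = (-0.0400, -0.0100, -0.1200)

τ = (-0.0400, -0.0100, -0.1200)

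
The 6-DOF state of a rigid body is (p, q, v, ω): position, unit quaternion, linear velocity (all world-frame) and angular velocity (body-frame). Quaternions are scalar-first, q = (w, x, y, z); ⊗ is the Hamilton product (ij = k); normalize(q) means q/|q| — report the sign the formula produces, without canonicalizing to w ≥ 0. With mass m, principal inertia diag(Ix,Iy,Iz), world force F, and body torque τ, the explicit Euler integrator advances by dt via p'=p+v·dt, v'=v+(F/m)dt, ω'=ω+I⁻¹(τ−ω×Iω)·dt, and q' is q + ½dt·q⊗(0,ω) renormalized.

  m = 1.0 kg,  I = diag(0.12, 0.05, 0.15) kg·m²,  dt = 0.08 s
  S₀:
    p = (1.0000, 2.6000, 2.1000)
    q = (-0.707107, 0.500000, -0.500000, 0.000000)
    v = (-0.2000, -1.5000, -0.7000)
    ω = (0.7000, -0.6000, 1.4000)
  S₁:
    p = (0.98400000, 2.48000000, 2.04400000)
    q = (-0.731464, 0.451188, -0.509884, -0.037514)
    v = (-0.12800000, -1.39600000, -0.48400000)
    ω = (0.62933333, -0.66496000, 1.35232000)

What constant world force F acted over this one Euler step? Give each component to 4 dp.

F = (0.9000, 1.3000, 2.7000)

Δv = v₁−v₀ = (0.07200000, 0.10400000, 0.21600000)
m·(v₁−v₀)/dt = (0.9000, 1.3000, 2.7000)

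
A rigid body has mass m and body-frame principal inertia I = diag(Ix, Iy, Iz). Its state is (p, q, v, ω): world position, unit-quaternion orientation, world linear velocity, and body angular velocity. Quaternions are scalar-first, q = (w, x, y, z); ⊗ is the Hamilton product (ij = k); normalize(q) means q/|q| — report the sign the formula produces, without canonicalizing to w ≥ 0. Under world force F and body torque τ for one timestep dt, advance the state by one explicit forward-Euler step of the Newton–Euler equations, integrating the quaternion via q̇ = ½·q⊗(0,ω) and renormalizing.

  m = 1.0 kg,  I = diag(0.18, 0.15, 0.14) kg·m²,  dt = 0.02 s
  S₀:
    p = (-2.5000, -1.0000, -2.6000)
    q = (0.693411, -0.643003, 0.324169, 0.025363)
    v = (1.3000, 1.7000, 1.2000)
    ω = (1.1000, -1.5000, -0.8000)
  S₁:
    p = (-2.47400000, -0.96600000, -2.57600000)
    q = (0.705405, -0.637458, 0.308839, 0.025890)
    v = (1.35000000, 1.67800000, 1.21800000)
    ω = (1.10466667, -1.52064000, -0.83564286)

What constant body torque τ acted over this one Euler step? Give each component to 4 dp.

τ = (0.0300, -0.1900, -0.2000)

Δω = ω₁−ω₀ = (0.00466667, -0.02064000, -0.03564286)
I·α + gyro = (0.0300, -0.1900, -0.2000)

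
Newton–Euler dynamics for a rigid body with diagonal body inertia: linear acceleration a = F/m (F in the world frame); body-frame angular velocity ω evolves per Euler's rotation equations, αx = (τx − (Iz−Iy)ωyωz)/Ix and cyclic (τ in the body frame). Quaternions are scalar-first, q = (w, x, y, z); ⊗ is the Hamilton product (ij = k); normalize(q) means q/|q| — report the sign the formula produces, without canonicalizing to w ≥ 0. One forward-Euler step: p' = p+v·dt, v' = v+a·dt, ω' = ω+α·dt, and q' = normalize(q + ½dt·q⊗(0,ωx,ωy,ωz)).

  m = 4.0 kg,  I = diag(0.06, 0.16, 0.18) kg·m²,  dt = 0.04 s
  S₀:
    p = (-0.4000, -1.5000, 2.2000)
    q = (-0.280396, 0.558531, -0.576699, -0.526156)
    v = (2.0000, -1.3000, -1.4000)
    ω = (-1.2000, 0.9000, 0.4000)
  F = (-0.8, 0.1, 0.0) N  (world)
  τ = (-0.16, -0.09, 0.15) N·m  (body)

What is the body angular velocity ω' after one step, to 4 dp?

α = I⁻¹(τ − ω×Iω) = (-2.7867, -0.9225, 1.4333)
ω + α·dt = (-1.3115, 0.8631, 0.4573)

ω' = (-1.3115, 0.8631, 0.4573)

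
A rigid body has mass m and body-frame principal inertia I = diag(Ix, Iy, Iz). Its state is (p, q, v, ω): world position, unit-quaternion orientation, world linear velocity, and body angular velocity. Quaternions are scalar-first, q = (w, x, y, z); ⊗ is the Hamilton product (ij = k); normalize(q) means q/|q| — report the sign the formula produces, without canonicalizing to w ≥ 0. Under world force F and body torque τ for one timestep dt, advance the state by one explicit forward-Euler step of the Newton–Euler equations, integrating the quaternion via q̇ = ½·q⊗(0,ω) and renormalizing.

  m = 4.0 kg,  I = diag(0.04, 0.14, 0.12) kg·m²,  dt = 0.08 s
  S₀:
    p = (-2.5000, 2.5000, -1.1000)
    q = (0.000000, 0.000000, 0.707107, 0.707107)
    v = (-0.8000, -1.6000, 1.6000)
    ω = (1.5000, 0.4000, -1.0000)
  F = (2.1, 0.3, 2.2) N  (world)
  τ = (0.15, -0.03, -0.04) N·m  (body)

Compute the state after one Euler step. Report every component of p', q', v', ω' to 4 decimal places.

p' = (-2.5640, 2.3720, -0.9720)
q' = (0.0169, -0.0395, 0.7475, 0.6629)
v' = (-0.7580, -1.5940, 1.6440)
ω' = (1.7840, 0.3143, -1.0667)

linear accel F/m = (0.5250, 0.0750, 0.5500)
new position p' = (-2.5640, 2.3720, -0.9720)
v + (F/m)dt = (-0.7580, -1.5940, 1.6440)
(τ − ω×Iω)/I = (3.5500, -1.0714, -0.8333)
ω' = ω + α·dt = (1.7840, 0.3143, -1.0667)
Hamilton product q⊗(0,ω) = (0.4242642, -0.9899498, 1.0606605, -1.0606605)
updated quaternion q' = (0.0169, -0.0395, 0.7475, 0.6629)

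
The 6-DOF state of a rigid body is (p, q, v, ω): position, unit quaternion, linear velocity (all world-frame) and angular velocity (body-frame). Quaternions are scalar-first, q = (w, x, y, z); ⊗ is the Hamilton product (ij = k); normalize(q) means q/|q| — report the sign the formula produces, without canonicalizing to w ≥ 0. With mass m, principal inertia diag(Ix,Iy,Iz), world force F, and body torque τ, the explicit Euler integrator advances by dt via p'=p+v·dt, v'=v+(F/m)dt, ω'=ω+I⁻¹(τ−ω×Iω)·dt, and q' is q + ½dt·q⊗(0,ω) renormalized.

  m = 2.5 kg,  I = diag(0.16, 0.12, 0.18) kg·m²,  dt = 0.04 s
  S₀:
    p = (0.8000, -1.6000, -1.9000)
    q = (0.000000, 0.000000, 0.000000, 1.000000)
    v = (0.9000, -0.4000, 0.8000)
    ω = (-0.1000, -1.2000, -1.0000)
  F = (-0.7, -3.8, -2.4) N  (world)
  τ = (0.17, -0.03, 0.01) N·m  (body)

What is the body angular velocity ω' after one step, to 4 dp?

ω×(Iω) gyroscopic = (0.0720, -0.0020, -0.0048)
(τ − ω×Iω)/I = (0.6125, -0.2333, 0.0822)
ω + α·dt = (-0.0755, -1.2093, -0.9967)

ω' = (-0.0755, -1.2093, -0.9967)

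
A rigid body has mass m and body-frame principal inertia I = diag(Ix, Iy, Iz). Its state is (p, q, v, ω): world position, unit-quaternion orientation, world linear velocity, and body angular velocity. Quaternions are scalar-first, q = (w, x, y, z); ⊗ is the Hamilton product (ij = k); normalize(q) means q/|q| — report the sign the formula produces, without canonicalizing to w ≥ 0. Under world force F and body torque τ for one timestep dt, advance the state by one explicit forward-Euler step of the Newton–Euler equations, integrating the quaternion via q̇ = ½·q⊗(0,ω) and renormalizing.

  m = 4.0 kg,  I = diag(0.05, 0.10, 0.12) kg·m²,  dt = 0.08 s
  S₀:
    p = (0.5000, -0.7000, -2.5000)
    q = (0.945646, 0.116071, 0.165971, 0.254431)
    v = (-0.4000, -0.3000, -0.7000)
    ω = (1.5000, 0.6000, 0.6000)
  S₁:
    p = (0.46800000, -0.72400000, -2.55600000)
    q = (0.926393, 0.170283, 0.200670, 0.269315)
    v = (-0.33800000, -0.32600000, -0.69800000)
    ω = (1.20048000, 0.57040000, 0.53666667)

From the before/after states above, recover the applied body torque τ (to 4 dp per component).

Δω = ω₁−ω₀ = (-0.29952000, -0.02960000, -0.06333333)
gyro term ω₀×Iω₀ = (0.0072, -0.0630, 0.0450)
applied torque τ = (-0.1800, -0.1000, -0.0500)

τ = (-0.1800, -0.1000, -0.0500)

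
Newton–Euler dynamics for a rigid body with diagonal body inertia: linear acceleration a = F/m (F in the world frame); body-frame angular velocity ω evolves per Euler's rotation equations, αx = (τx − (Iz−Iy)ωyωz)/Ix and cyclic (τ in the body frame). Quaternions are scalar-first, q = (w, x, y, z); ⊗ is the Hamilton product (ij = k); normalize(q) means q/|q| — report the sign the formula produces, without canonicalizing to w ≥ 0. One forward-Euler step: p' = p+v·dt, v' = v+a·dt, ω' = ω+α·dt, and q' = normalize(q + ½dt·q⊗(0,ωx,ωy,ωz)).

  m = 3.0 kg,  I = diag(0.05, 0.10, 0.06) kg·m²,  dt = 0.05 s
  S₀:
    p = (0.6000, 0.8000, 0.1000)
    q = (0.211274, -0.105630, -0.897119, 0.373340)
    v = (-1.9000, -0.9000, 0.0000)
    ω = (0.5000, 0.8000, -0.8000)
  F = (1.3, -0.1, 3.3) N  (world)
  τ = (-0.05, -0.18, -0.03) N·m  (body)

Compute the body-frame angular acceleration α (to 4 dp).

ω×(Iω) gyroscopic = (0.0256, 0.0040, 0.0200)
(τ − ω×Iω)/I = (-1.5120, -1.8400, -0.8333)

α = (-1.5120, -1.8400, -0.8333)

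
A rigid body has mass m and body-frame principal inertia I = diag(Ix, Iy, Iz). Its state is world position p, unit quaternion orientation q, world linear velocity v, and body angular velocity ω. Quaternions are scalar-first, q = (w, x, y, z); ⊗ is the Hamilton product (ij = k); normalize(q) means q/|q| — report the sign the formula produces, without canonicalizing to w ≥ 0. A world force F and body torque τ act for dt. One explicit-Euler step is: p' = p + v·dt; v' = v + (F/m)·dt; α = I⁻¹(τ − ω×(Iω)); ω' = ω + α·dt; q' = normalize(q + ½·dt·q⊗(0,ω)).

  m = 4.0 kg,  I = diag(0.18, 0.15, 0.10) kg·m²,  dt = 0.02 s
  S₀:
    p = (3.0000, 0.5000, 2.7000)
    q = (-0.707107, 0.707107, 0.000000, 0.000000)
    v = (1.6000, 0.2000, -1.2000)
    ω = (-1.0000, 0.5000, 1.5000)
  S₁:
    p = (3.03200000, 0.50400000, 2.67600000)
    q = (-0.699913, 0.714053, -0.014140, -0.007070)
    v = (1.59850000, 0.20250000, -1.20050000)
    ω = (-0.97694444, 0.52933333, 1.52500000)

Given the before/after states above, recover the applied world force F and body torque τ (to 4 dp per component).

v₁ − v₀ = (-0.00150000, 0.00250000, -0.00050000)
F = m·Δv/dt = (-0.3000, 0.5000, -0.1000)
rate change Δω = (0.02305556, 0.02933333, 0.02500000)
precession coupling = (-0.0375, -0.1200, 0.0150)
I·α + gyro = (0.1700, 0.1000, 0.1400)

F = (-0.3000, 0.5000, -0.1000)
τ = (0.1700, 0.1000, 0.1400)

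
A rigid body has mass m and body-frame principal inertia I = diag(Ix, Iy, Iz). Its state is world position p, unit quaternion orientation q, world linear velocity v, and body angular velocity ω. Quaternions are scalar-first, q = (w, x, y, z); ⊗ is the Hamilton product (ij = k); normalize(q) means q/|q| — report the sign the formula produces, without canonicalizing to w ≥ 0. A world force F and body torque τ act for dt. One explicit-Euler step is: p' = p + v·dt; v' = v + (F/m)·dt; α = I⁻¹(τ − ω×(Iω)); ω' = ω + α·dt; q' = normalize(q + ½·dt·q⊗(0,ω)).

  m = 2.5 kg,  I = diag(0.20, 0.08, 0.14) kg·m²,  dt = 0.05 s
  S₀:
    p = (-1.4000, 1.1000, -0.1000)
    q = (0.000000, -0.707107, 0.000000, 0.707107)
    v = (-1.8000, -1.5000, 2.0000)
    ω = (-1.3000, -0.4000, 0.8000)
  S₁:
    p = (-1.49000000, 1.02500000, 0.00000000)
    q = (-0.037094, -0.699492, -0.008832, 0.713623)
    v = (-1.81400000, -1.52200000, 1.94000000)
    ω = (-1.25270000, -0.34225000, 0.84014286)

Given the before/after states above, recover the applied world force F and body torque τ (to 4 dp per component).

ω₁ − ω₀ = (0.04730000, 0.05775000, 0.04014286)
precession coupling = (-0.0192, -0.0624, -0.0624)
I·α + gyro = (0.1700, 0.0300, 0.0500)
Δv = v₁−v₀ = (-0.01400000, -0.02200000, -0.06000000)
applied force F = (-0.7000, -1.1000, -3.0000)

F = (-0.7000, -1.1000, -3.0000)
τ = (0.1700, 0.0300, 0.0500)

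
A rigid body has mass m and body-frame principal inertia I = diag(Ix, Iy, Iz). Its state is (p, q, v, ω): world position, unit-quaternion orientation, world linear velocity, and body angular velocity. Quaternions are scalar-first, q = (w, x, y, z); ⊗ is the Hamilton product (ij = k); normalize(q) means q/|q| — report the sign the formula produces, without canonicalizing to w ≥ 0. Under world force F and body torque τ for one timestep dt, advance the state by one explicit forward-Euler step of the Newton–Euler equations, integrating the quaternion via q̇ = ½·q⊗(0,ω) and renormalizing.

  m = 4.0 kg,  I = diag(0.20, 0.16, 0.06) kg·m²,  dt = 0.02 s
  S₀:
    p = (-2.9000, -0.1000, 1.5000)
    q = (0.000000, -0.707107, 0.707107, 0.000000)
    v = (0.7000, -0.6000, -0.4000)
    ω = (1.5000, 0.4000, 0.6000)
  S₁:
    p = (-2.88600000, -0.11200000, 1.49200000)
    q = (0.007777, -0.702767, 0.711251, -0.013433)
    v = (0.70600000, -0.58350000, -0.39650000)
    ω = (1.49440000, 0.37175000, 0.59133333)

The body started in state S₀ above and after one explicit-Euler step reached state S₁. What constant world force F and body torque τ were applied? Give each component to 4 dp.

rate change Δω = (-0.00560000, -0.02825000, -0.00866667)
τ = I·(Δω/dt) + ω₀×(Iω₀) = (-0.0800, -0.1000, -0.0500)
v₁ − v₀ = (0.00600000, 0.01650000, 0.00350000)
m·(v₁−v₀)/dt = (1.2000, 3.3000, 0.7000)

F = (1.2000, 3.3000, 0.7000)
τ = (-0.0800, -0.1000, -0.0500)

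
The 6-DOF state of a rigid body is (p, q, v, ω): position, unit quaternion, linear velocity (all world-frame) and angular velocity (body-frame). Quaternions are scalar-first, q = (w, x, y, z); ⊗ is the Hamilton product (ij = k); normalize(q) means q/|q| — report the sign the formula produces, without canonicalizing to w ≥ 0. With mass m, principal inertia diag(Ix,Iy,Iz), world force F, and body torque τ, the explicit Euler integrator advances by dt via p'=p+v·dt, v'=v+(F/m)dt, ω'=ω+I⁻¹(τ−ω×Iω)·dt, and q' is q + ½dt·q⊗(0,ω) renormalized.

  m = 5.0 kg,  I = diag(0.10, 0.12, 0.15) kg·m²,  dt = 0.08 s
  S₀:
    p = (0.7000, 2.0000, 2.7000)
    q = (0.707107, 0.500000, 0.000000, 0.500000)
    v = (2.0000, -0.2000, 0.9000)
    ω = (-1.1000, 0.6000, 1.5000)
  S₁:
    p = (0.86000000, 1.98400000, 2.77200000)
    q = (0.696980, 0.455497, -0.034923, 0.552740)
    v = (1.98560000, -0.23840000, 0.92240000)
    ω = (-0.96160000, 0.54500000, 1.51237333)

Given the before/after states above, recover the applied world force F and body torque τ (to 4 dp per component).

v₁ − v₀ = (-0.01440000, -0.03840000, 0.02240000)
F = m·Δv/dt = (-0.9000, -2.4000, 1.4000)
Δω = ω₁−ω₀ = (0.13840000, -0.05500000, 0.01237333)
applied torque τ = (0.2000, 0.0000, 0.0100)

F = (-0.9000, -2.4000, 1.4000)
τ = (0.2000, 0.0000, 0.0100)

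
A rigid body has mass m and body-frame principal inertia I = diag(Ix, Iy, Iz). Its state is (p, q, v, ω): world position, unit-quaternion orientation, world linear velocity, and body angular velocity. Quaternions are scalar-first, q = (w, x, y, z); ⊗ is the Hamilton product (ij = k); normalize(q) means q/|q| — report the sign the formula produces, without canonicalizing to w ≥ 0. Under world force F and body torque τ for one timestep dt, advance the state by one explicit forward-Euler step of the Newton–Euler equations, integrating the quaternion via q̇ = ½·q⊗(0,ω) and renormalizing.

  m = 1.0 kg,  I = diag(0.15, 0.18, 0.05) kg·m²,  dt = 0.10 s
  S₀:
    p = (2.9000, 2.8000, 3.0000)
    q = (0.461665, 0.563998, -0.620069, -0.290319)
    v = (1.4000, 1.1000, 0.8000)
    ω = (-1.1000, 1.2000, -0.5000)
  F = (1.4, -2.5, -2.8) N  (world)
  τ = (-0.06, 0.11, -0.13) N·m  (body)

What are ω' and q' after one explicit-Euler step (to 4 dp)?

ω×(Iω) gyroscopic = (0.0780, 0.0550, -0.0396)
(τ − ω×Iω)/I = (-0.9200, 0.3056, -1.8080)
ω' = ω + α·dt = (-1.1920, 1.2306, -0.6808)
q⊗(0,ω) = (1.2193211, 0.1505858, 1.1553479, -0.2361108)
updated quaternion q' = (0.5207, 0.5695, -0.5603, -0.3010)

ω' = (-1.1920, 1.2306, -0.6808)
q' = (0.5207, 0.5695, -0.5603, -0.3010)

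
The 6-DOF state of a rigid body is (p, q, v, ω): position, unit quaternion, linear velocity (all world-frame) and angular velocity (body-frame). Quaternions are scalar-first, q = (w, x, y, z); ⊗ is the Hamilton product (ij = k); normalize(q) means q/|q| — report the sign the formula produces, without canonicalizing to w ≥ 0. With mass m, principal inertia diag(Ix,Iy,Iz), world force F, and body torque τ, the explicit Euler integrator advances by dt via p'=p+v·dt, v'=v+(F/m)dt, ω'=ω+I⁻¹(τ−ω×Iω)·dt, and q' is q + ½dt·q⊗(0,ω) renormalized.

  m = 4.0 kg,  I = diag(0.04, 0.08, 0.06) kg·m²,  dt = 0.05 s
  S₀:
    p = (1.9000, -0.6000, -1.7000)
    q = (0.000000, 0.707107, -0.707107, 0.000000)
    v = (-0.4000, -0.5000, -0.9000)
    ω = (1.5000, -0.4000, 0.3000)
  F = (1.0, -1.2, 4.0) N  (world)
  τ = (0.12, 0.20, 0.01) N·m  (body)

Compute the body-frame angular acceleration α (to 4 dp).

precession coupling ω×(Iω) = (0.0024, -0.0090, -0.0240)
(τ − ω×Iω)/I = (2.9400, 2.6125, 0.5667)

α = (2.9400, 2.6125, 0.5667)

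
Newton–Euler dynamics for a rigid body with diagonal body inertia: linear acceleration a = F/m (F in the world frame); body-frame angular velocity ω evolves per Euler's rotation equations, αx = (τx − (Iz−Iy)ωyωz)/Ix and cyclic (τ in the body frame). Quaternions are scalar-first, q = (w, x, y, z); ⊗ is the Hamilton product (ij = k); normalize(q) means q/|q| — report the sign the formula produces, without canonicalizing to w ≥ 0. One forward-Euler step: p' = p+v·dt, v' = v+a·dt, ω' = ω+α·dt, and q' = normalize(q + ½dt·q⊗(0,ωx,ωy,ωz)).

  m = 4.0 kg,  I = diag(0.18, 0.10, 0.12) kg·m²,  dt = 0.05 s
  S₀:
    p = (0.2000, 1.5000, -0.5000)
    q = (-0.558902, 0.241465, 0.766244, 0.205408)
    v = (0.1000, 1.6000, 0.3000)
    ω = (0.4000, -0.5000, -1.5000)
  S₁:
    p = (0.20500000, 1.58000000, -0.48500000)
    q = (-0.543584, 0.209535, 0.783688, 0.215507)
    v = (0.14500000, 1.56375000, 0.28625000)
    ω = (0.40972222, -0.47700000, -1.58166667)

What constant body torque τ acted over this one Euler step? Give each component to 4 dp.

Δω = ω₁−ω₀ = (0.00972222, 0.02300000, -0.08166667)
gyro term ω₀×Iω₀ = (0.0150, -0.0360, 0.0160)
τ = I·(Δω/dt) + ω₀×(Iω₀) = (0.0500, 0.0100, -0.1800)

τ = (0.0500, 0.0100, -0.1800)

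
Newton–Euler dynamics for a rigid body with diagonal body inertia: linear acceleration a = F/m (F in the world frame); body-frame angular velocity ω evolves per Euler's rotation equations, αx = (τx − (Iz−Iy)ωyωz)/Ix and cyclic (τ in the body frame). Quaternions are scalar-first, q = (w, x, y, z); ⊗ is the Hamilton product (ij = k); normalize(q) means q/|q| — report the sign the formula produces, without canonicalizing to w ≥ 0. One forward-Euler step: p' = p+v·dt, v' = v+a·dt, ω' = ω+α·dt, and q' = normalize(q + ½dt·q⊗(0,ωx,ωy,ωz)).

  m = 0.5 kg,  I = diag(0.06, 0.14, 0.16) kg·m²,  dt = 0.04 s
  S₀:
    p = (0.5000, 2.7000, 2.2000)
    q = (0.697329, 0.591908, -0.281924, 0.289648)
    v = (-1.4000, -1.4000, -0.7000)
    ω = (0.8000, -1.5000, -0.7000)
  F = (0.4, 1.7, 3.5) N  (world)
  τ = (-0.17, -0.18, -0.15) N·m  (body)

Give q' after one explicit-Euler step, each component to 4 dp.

q⊗(0,ω) = (-0.6936588, 1.1896820, -0.3999395, -1.1504531)
updated quaternion q' = (0.6830, 0.6153, -0.2897, 0.2665)

q' = (0.6830, 0.6153, -0.2897, 0.2665)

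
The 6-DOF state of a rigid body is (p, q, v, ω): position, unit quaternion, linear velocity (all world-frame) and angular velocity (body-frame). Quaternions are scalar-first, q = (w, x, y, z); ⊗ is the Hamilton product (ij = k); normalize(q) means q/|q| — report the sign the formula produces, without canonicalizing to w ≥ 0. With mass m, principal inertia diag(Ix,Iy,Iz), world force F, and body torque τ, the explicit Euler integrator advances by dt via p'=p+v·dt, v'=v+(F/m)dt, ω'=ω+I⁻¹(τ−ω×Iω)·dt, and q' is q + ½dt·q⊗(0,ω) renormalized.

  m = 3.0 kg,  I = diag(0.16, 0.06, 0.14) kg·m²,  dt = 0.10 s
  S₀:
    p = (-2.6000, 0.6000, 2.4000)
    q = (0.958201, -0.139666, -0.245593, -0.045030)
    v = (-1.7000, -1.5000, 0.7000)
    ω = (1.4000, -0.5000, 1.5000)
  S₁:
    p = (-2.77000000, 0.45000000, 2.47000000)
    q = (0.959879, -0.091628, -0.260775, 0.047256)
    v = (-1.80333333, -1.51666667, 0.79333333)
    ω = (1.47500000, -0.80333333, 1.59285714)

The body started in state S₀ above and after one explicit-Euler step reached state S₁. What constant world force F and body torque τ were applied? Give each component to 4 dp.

rate change Δω = (0.07500000, -0.30333333, 0.09285714)
τ = I·(Δω/dt) + ω₀×(Iω₀) = (0.0600, -0.1400, 0.2000)
velocity change Δv = (-0.10333333, -0.01666667, 0.09333333)
m·(v₁−v₀)/dt = (-3.1000, -0.5000, 2.8000)

F = (-3.1000, -0.5000, 2.8000)
τ = (0.0600, -0.1400, 0.2000)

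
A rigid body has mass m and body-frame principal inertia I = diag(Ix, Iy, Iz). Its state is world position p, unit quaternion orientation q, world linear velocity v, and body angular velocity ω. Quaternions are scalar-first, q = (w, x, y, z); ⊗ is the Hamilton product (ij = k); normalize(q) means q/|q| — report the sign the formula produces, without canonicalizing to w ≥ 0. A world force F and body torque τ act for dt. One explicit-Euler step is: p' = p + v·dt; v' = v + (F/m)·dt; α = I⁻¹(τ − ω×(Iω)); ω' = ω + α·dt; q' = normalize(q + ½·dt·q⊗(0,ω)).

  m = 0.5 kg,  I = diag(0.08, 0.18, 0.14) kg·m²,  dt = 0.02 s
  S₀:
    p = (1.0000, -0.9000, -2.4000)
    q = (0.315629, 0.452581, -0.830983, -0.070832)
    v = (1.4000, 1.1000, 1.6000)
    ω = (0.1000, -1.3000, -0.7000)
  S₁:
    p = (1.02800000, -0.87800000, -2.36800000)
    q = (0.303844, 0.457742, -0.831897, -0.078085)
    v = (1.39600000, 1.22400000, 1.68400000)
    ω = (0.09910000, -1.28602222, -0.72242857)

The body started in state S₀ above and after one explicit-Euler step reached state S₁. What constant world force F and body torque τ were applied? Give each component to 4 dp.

velocity change Δv = (-0.00400000, 0.12400000, 0.08400000)
applied force F = (-0.1000, 3.1000, 2.1000)
rate change Δω = (-0.00090000, 0.01397778, -0.02242857)
ω₀×(Iω₀) = (-0.0364, 0.0042, -0.0130)
applied torque τ = (-0.0400, 0.1300, -0.1700)

F = (-0.1000, 3.1000, 2.1000)
τ = (-0.0400, 0.1300, -0.1700)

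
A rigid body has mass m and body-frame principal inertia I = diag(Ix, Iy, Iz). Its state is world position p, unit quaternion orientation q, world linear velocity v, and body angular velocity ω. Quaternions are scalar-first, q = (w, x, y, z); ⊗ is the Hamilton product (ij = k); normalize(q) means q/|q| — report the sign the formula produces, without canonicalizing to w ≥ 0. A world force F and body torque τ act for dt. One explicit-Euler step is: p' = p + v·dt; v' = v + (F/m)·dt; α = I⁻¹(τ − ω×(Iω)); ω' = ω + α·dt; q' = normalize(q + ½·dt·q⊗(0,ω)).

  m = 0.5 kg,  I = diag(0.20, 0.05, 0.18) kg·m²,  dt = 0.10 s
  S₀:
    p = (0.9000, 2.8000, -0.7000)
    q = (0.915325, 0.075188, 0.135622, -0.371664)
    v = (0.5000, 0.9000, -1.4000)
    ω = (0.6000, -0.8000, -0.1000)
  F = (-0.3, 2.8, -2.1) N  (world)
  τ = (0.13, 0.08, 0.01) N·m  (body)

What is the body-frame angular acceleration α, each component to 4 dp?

gyro term ω×Iω = (0.0104, -0.0012, 0.0720)
(τ − ω×Iω)/I = (0.5980, 1.6240, -0.3444)

α = (0.5980, 1.6240, -0.3444)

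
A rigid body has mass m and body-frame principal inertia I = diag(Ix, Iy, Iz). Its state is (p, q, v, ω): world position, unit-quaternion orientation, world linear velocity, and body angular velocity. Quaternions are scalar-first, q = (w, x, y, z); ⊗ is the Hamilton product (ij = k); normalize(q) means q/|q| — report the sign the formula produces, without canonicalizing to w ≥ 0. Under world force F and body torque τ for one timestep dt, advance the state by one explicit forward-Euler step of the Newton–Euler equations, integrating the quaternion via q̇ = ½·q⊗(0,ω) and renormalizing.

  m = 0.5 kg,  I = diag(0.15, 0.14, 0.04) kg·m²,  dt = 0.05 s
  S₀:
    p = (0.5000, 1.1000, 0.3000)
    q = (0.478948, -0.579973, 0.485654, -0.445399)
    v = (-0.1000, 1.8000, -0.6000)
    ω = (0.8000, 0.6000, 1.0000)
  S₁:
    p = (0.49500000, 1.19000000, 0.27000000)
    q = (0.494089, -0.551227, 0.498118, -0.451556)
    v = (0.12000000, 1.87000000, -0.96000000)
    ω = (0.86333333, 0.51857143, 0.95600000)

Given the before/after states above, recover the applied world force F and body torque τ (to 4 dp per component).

F = (2.2000, 0.7000, -3.6000)
τ = (0.1300, -0.1400, -0.0400)

Δω = ω₁−ω₀ = (0.06333333, -0.08142857, -0.04400000)
I·α + gyro = (0.1300, -0.1400, -0.0400)
Δv = v₁−v₀ = (0.22000000, 0.07000000, -0.36000000)
applied force F = (2.2000, 0.7000, -3.6000)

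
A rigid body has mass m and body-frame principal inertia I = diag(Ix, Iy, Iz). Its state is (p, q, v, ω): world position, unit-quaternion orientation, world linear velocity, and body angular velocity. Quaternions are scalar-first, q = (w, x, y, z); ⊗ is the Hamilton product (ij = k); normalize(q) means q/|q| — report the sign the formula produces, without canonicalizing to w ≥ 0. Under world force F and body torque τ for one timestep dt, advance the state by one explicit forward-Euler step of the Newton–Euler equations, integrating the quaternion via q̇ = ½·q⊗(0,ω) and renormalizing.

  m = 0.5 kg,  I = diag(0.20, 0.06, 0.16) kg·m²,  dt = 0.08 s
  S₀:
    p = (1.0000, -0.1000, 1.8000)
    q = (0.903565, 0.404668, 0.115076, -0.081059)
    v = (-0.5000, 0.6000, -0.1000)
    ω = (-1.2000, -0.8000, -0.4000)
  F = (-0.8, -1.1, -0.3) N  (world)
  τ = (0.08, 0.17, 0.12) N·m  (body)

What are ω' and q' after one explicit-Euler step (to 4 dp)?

ω' = (-1.1808, -0.5989, -0.2728)
q' = (0.9237, 0.3562, 0.0964, -0.1028)

ω×(Iω) gyroscopic = (0.0320, 0.0192, -0.1344)
(τ − ω×Iω)/I = (0.2400, 2.5133, 1.5900)
ω' = ω + α·dt = (-1.1808, -0.5989, -0.2728)
q⊗(0,ω) = (0.5452388, -1.1951556, -0.4637140, -0.5470692)
q + ½dt·q⊗(0,ω), renormalized = (0.9237, 0.3562, 0.0964, -0.1028)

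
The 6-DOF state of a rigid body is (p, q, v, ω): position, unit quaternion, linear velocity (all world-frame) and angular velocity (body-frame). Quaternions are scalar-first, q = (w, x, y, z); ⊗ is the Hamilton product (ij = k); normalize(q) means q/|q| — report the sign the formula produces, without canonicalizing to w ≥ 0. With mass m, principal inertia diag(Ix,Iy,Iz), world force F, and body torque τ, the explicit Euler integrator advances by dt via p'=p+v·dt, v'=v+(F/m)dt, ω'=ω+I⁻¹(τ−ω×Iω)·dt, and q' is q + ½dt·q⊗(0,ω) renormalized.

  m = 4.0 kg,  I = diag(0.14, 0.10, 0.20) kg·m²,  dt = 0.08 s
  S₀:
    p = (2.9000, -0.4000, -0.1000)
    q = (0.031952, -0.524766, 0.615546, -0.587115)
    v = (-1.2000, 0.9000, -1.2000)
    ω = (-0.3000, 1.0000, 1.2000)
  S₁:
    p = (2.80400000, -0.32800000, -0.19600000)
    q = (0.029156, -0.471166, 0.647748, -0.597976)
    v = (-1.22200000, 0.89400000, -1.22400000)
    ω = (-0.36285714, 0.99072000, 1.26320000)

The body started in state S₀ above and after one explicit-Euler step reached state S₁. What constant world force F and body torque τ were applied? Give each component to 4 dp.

F = (-1.1000, -0.3000, -1.2000)
τ = (0.0100, 0.0100, 0.1700)

ω₁ − ω₀ = (-0.06285714, -0.00928000, 0.06320000)
I·α + gyro = (0.0100, 0.0100, 0.1700)
v₁ − v₀ = (-0.02200000, -0.00600000, -0.02400000)
m·(v₁−v₀)/dt = (-1.1000, -0.3000, -1.2000)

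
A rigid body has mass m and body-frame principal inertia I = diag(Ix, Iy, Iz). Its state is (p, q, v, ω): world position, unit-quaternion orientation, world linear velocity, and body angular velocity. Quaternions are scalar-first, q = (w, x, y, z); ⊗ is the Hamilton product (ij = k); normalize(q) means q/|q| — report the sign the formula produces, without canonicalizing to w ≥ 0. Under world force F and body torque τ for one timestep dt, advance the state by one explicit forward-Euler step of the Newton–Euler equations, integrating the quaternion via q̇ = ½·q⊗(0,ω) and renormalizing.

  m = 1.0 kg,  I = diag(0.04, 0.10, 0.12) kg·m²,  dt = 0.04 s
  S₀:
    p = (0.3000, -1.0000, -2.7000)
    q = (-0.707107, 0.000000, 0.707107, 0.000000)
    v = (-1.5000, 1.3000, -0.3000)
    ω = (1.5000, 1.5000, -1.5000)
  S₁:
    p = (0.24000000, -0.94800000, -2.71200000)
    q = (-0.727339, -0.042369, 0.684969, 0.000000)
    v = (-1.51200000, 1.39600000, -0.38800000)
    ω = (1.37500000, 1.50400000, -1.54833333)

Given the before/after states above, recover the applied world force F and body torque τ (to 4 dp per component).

F = (-0.3000, 2.4000, -2.2000)
τ = (-0.1700, 0.1900, -0.0100)

Δv = v₁−v₀ = (-0.01200000, 0.09600000, -0.08800000)
m·(v₁−v₀)/dt = (-0.3000, 2.4000, -2.2000)
ω₁ − ω₀ = (-0.12500000, 0.00400000, -0.04833333)
ω₀×(Iω₀) = (-0.0450, 0.1800, 0.1350)
I·α + gyro = (-0.1700, 0.1900, -0.0100)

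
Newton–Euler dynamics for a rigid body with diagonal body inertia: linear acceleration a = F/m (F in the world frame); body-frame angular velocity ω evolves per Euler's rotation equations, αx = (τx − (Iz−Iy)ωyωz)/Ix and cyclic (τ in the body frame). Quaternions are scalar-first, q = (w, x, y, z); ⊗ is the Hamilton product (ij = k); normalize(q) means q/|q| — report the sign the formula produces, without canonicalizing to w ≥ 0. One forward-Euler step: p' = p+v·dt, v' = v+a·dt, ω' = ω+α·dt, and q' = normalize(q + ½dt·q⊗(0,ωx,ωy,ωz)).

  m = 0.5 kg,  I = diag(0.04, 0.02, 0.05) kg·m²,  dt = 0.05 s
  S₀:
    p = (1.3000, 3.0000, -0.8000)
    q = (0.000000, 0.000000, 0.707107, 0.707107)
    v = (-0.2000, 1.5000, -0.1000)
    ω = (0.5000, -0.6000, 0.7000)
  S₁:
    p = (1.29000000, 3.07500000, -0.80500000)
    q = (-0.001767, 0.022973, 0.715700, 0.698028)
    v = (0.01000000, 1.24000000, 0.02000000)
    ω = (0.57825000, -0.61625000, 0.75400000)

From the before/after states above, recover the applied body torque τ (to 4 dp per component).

τ = (0.0500, -0.0100, 0.0600)

Δω = ω₁−ω₀ = (0.07825000, -0.01625000, 0.05400000)
applied torque τ = (0.0500, -0.0100, 0.0600)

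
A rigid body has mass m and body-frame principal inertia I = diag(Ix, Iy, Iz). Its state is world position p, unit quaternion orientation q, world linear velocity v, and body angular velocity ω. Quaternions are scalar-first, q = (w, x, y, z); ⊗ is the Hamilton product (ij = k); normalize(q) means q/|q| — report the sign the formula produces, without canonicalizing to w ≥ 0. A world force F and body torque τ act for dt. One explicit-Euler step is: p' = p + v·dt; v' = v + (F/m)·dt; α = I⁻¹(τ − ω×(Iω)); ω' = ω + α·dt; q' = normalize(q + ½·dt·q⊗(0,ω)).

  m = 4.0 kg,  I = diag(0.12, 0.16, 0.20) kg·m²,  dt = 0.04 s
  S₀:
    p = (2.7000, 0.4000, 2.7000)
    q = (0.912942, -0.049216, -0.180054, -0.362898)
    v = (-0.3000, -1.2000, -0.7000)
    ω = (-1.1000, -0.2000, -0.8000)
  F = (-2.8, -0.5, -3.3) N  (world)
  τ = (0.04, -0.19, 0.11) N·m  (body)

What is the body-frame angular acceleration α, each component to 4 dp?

ω×(Iω) gyroscopic = (0.0064, -0.0704, 0.0088)
(τ − ω×Iω)/I = (0.2800, -0.7475, 0.5060)

α = (0.2800, -0.7475, 0.5060)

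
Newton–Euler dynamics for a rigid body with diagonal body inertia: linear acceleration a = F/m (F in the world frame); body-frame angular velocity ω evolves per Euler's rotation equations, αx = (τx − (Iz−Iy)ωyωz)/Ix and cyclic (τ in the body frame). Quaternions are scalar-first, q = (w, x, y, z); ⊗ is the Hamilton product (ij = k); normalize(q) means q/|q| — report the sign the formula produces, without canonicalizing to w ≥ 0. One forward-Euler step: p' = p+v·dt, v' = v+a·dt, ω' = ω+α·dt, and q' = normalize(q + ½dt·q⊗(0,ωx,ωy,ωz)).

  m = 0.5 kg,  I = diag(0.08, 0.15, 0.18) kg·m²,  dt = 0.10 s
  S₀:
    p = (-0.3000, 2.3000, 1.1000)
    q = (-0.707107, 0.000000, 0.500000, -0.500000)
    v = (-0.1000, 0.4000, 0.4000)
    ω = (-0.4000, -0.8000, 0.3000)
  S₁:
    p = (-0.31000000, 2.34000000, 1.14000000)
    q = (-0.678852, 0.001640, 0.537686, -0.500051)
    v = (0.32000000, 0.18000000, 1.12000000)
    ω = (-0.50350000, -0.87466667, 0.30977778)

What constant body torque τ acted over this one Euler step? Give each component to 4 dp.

τ = (-0.0900, -0.1000, 0.0400)

ω₁ − ω₀ = (-0.10350000, -0.07466667, 0.00977778)
applied torque τ = (-0.0900, -0.1000, 0.0400)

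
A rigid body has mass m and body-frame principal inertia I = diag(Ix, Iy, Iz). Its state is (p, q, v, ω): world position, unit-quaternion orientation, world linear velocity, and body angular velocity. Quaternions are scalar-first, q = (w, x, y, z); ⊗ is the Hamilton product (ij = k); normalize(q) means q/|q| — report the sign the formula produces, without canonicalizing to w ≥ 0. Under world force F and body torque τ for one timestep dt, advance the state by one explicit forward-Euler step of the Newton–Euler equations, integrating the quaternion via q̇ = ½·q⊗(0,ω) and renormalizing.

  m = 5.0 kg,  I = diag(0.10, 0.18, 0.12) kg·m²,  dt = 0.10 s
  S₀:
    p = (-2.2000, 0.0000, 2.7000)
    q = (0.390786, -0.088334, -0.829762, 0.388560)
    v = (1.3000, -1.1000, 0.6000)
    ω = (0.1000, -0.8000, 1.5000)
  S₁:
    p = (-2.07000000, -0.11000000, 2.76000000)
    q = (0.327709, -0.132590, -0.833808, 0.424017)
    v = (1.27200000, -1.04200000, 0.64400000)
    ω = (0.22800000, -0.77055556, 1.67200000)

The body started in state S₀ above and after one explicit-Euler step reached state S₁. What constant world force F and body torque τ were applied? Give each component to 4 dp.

velocity change Δv = (-0.02800000, 0.05800000, 0.04400000)
applied force F = (-1.4000, 2.9000, 2.2000)
ω₁ − ω₀ = (0.12800000, 0.02944444, 0.17200000)
precession coupling = (0.0720, -0.0030, -0.0064)
applied torque τ = (0.2000, 0.0500, 0.2000)

F = (-1.4000, 2.9000, 2.2000)
τ = (0.2000, 0.0500, 0.2000)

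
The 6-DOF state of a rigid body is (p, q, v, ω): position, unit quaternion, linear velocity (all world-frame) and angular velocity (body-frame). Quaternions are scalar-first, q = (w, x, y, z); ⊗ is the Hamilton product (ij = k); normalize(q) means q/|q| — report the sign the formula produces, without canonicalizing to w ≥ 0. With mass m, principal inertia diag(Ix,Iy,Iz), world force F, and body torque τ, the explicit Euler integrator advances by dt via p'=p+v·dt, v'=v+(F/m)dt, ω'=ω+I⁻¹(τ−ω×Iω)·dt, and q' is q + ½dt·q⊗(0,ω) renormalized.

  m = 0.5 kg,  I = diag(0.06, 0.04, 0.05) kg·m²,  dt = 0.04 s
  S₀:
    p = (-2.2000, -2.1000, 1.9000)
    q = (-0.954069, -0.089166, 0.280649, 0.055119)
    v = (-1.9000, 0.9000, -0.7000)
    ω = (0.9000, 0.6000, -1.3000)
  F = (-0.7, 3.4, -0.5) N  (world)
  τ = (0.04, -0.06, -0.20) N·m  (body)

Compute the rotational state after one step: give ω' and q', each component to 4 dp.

ω' = (0.9319, 0.5517, -1.4514)
q' = (-0.9539, -0.1142, 0.2677, 0.0738)

(τ − ω×Iω)/I = (0.7967, -1.2075, -3.7840)
new body rate ω' = (0.9319, 0.5517, -1.4514)
q⊗(0,ω) = (-0.0164853, -1.2565772, -0.6387501, 0.9342060)
q + ½dt·q⊗(0,ω), renormalized = (-0.9539, -0.1142, 0.2677, 0.0738)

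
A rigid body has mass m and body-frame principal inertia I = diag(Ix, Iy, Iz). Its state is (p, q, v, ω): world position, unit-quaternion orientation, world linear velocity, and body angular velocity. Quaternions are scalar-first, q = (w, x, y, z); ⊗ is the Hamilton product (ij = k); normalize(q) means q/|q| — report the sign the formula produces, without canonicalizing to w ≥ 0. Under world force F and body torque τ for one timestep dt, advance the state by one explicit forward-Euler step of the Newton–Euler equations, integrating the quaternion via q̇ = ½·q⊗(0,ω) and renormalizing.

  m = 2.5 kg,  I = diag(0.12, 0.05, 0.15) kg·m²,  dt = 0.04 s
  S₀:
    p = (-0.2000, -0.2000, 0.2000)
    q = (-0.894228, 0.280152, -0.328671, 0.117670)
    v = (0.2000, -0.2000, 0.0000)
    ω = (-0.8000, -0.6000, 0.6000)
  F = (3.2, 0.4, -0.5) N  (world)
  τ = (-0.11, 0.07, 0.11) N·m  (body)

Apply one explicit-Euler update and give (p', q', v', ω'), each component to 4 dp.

angular accel α = (-0.6167, 1.1120, 0.9573)
ω + α·dt = (-0.8247, -0.5555, 0.6383)
Hamilton product q⊗(0,ω) = (-0.0436830, 0.5887818, 0.2743096, -0.9675648)
updated quaternion q' = (-0.8949, 0.2918, -0.3231, 0.0983)
a = F/m = (1.2800, 0.1600, -0.2000)
p + v·dt = (-0.1920, -0.2080, 0.2000)
v + (F/m)dt = (0.2512, -0.1936, -0.0080)

p' = (-0.1920, -0.2080, 0.2000)
q' = (-0.8949, 0.2918, -0.3231, 0.0983)
v' = (0.2512, -0.1936, -0.0080)
ω' = (-0.8247, -0.5555, 0.6383)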